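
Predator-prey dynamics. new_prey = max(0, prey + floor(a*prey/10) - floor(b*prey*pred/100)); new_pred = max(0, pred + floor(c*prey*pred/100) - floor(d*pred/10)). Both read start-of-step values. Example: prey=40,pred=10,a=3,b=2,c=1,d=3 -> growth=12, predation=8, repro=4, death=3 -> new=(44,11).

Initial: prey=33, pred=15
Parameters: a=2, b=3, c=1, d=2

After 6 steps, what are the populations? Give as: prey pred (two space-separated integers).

Step 1: prey: 33+6-14=25; pred: 15+4-3=16
Step 2: prey: 25+5-12=18; pred: 16+4-3=17
Step 3: prey: 18+3-9=12; pred: 17+3-3=17
Step 4: prey: 12+2-6=8; pred: 17+2-3=16
Step 5: prey: 8+1-3=6; pred: 16+1-3=14
Step 6: prey: 6+1-2=5; pred: 14+0-2=12

Answer: 5 12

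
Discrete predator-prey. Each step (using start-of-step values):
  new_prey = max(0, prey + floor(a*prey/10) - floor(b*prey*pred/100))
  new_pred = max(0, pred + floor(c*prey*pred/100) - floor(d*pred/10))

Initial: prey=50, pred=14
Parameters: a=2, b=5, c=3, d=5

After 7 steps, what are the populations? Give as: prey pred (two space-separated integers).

Answer: 0 2

Derivation:
Step 1: prey: 50+10-35=25; pred: 14+21-7=28
Step 2: prey: 25+5-35=0; pred: 28+21-14=35
Step 3: prey: 0+0-0=0; pred: 35+0-17=18
Step 4: prey: 0+0-0=0; pred: 18+0-9=9
Step 5: prey: 0+0-0=0; pred: 9+0-4=5
Step 6: prey: 0+0-0=0; pred: 5+0-2=3
Step 7: prey: 0+0-0=0; pred: 3+0-1=2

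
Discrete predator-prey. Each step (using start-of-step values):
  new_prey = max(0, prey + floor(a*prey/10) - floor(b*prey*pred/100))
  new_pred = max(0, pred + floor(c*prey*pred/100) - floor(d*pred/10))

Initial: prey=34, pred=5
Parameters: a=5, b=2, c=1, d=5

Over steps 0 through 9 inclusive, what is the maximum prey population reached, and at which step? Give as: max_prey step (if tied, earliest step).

Step 1: prey: 34+17-3=48; pred: 5+1-2=4
Step 2: prey: 48+24-3=69; pred: 4+1-2=3
Step 3: prey: 69+34-4=99; pred: 3+2-1=4
Step 4: prey: 99+49-7=141; pred: 4+3-2=5
Step 5: prey: 141+70-14=197; pred: 5+7-2=10
Step 6: prey: 197+98-39=256; pred: 10+19-5=24
Step 7: prey: 256+128-122=262; pred: 24+61-12=73
Step 8: prey: 262+131-382=11; pred: 73+191-36=228
Step 9: prey: 11+5-50=0; pred: 228+25-114=139
Max prey = 262 at step 7

Answer: 262 7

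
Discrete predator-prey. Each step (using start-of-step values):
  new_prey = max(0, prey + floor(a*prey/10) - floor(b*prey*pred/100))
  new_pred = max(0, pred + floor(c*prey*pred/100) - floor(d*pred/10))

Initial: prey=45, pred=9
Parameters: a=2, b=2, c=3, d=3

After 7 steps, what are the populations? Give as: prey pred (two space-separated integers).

Step 1: prey: 45+9-8=46; pred: 9+12-2=19
Step 2: prey: 46+9-17=38; pred: 19+26-5=40
Step 3: prey: 38+7-30=15; pred: 40+45-12=73
Step 4: prey: 15+3-21=0; pred: 73+32-21=84
Step 5: prey: 0+0-0=0; pred: 84+0-25=59
Step 6: prey: 0+0-0=0; pred: 59+0-17=42
Step 7: prey: 0+0-0=0; pred: 42+0-12=30

Answer: 0 30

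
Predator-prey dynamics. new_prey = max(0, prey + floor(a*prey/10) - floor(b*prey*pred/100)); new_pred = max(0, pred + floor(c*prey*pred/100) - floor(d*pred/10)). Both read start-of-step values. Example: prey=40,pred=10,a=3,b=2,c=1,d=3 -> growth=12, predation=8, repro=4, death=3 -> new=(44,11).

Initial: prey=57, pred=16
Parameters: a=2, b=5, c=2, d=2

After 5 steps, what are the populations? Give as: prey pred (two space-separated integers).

Answer: 0 21

Derivation:
Step 1: prey: 57+11-45=23; pred: 16+18-3=31
Step 2: prey: 23+4-35=0; pred: 31+14-6=39
Step 3: prey: 0+0-0=0; pred: 39+0-7=32
Step 4: prey: 0+0-0=0; pred: 32+0-6=26
Step 5: prey: 0+0-0=0; pred: 26+0-5=21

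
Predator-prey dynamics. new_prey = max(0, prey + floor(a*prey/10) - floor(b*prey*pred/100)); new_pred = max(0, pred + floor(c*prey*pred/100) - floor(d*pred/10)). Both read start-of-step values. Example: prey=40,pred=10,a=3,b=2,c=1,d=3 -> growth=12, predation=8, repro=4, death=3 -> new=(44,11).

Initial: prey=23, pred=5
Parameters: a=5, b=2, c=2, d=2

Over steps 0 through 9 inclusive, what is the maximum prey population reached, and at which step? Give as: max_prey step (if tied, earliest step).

Answer: 74 4

Derivation:
Step 1: prey: 23+11-2=32; pred: 5+2-1=6
Step 2: prey: 32+16-3=45; pred: 6+3-1=8
Step 3: prey: 45+22-7=60; pred: 8+7-1=14
Step 4: prey: 60+30-16=74; pred: 14+16-2=28
Step 5: prey: 74+37-41=70; pred: 28+41-5=64
Step 6: prey: 70+35-89=16; pred: 64+89-12=141
Step 7: prey: 16+8-45=0; pred: 141+45-28=158
Step 8: prey: 0+0-0=0; pred: 158+0-31=127
Step 9: prey: 0+0-0=0; pred: 127+0-25=102
Max prey = 74 at step 4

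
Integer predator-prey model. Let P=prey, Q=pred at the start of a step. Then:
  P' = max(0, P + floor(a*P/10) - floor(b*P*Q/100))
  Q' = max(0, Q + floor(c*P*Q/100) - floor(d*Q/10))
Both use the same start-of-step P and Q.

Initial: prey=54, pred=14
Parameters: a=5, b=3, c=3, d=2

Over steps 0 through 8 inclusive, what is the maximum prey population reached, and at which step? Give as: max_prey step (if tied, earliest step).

Answer: 59 1

Derivation:
Step 1: prey: 54+27-22=59; pred: 14+22-2=34
Step 2: prey: 59+29-60=28; pred: 34+60-6=88
Step 3: prey: 28+14-73=0; pred: 88+73-17=144
Step 4: prey: 0+0-0=0; pred: 144+0-28=116
Step 5: prey: 0+0-0=0; pred: 116+0-23=93
Step 6: prey: 0+0-0=0; pred: 93+0-18=75
Step 7: prey: 0+0-0=0; pred: 75+0-15=60
Step 8: prey: 0+0-0=0; pred: 60+0-12=48
Max prey = 59 at step 1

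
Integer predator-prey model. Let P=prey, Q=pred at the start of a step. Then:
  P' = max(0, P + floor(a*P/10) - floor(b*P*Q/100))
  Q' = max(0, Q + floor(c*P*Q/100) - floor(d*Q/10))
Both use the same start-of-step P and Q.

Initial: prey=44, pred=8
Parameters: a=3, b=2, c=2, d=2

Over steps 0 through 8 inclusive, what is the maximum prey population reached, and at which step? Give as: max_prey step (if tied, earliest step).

Step 1: prey: 44+13-7=50; pred: 8+7-1=14
Step 2: prey: 50+15-14=51; pred: 14+14-2=26
Step 3: prey: 51+15-26=40; pred: 26+26-5=47
Step 4: prey: 40+12-37=15; pred: 47+37-9=75
Step 5: prey: 15+4-22=0; pred: 75+22-15=82
Step 6: prey: 0+0-0=0; pred: 82+0-16=66
Step 7: prey: 0+0-0=0; pred: 66+0-13=53
Step 8: prey: 0+0-0=0; pred: 53+0-10=43
Max prey = 51 at step 2

Answer: 51 2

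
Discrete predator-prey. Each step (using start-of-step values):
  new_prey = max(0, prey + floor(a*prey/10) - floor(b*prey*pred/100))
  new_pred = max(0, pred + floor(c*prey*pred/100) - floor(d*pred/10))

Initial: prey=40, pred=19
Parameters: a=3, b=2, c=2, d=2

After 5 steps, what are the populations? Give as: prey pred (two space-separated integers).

Step 1: prey: 40+12-15=37; pred: 19+15-3=31
Step 2: prey: 37+11-22=26; pred: 31+22-6=47
Step 3: prey: 26+7-24=9; pred: 47+24-9=62
Step 4: prey: 9+2-11=0; pred: 62+11-12=61
Step 5: prey: 0+0-0=0; pred: 61+0-12=49

Answer: 0 49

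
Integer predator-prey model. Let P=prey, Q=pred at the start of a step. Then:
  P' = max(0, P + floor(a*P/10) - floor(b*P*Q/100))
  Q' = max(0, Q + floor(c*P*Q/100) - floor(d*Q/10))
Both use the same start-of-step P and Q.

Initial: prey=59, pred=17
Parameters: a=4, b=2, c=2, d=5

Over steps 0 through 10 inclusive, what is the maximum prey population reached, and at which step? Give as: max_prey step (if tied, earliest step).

Answer: 62 1

Derivation:
Step 1: prey: 59+23-20=62; pred: 17+20-8=29
Step 2: prey: 62+24-35=51; pred: 29+35-14=50
Step 3: prey: 51+20-51=20; pred: 50+51-25=76
Step 4: prey: 20+8-30=0; pred: 76+30-38=68
Step 5: prey: 0+0-0=0; pred: 68+0-34=34
Step 6: prey: 0+0-0=0; pred: 34+0-17=17
Step 7: prey: 0+0-0=0; pred: 17+0-8=9
Step 8: prey: 0+0-0=0; pred: 9+0-4=5
Step 9: prey: 0+0-0=0; pred: 5+0-2=3
Step 10: prey: 0+0-0=0; pred: 3+0-1=2
Max prey = 62 at step 1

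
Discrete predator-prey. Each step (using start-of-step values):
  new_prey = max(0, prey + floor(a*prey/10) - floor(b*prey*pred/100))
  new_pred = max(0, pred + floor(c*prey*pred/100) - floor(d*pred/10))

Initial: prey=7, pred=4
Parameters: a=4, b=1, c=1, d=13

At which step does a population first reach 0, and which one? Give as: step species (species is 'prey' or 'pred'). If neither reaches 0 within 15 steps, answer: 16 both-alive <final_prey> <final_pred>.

Answer: 1 pred

Derivation:
Step 1: prey: 7+2-0=9; pred: 4+0-5=0
First extinction: pred at step 1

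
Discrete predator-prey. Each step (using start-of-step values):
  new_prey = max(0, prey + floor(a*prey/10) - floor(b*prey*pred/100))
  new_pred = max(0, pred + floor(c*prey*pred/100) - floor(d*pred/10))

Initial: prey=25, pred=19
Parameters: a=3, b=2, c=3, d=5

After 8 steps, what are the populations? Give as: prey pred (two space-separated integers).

Answer: 9 7

Derivation:
Step 1: prey: 25+7-9=23; pred: 19+14-9=24
Step 2: prey: 23+6-11=18; pred: 24+16-12=28
Step 3: prey: 18+5-10=13; pred: 28+15-14=29
Step 4: prey: 13+3-7=9; pred: 29+11-14=26
Step 5: prey: 9+2-4=7; pred: 26+7-13=20
Step 6: prey: 7+2-2=7; pred: 20+4-10=14
Step 7: prey: 7+2-1=8; pred: 14+2-7=9
Step 8: prey: 8+2-1=9; pred: 9+2-4=7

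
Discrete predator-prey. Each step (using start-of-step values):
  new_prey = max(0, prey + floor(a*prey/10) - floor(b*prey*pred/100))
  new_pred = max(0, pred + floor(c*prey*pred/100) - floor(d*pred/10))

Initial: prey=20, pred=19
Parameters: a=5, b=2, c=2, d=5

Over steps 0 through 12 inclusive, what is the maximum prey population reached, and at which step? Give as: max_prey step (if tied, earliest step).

Step 1: prey: 20+10-7=23; pred: 19+7-9=17
Step 2: prey: 23+11-7=27; pred: 17+7-8=16
Step 3: prey: 27+13-8=32; pred: 16+8-8=16
Step 4: prey: 32+16-10=38; pred: 16+10-8=18
Step 5: prey: 38+19-13=44; pred: 18+13-9=22
Step 6: prey: 44+22-19=47; pred: 22+19-11=30
Step 7: prey: 47+23-28=42; pred: 30+28-15=43
Step 8: prey: 42+21-36=27; pred: 43+36-21=58
Step 9: prey: 27+13-31=9; pred: 58+31-29=60
Step 10: prey: 9+4-10=3; pred: 60+10-30=40
Step 11: prey: 3+1-2=2; pred: 40+2-20=22
Step 12: prey: 2+1-0=3; pred: 22+0-11=11
Max prey = 47 at step 6

Answer: 47 6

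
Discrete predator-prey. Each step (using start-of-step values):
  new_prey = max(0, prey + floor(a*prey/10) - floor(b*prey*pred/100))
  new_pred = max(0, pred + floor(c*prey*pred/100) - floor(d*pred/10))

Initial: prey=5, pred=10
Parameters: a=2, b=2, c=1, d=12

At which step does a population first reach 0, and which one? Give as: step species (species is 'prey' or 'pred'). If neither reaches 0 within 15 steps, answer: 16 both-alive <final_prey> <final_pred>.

Answer: 1 pred

Derivation:
Step 1: prey: 5+1-1=5; pred: 10+0-12=0
First extinction: pred at step 1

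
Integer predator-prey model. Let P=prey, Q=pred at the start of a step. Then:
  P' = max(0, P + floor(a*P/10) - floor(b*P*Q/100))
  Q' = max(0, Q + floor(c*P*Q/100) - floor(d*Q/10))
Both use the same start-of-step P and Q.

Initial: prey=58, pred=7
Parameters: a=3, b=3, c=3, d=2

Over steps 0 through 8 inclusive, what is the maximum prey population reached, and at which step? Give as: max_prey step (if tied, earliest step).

Step 1: prey: 58+17-12=63; pred: 7+12-1=18
Step 2: prey: 63+18-34=47; pred: 18+34-3=49
Step 3: prey: 47+14-69=0; pred: 49+69-9=109
Step 4: prey: 0+0-0=0; pred: 109+0-21=88
Step 5: prey: 0+0-0=0; pred: 88+0-17=71
Step 6: prey: 0+0-0=0; pred: 71+0-14=57
Step 7: prey: 0+0-0=0; pred: 57+0-11=46
Step 8: prey: 0+0-0=0; pred: 46+0-9=37
Max prey = 63 at step 1

Answer: 63 1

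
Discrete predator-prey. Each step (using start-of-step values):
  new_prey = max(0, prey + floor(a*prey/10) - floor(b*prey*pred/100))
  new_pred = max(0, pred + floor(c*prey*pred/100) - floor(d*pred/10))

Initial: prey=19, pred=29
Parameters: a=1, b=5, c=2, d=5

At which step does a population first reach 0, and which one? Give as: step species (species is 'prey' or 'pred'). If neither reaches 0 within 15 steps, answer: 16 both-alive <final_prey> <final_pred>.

Answer: 1 prey

Derivation:
Step 1: prey: 19+1-27=0; pred: 29+11-14=26
First extinction: prey at step 1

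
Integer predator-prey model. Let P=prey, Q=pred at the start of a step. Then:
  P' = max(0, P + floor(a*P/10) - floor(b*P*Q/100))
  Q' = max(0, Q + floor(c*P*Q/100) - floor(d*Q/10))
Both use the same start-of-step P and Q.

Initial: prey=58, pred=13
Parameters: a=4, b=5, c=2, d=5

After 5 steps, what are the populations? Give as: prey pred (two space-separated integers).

Answer: 0 6

Derivation:
Step 1: prey: 58+23-37=44; pred: 13+15-6=22
Step 2: prey: 44+17-48=13; pred: 22+19-11=30
Step 3: prey: 13+5-19=0; pred: 30+7-15=22
Step 4: prey: 0+0-0=0; pred: 22+0-11=11
Step 5: prey: 0+0-0=0; pred: 11+0-5=6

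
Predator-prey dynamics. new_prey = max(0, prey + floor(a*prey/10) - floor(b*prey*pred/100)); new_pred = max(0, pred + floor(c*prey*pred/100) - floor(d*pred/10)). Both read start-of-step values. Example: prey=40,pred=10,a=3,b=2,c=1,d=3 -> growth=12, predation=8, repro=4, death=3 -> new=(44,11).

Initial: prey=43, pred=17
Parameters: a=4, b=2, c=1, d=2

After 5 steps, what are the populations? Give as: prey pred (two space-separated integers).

Step 1: prey: 43+17-14=46; pred: 17+7-3=21
Step 2: prey: 46+18-19=45; pred: 21+9-4=26
Step 3: prey: 45+18-23=40; pred: 26+11-5=32
Step 4: prey: 40+16-25=31; pred: 32+12-6=38
Step 5: prey: 31+12-23=20; pred: 38+11-7=42

Answer: 20 42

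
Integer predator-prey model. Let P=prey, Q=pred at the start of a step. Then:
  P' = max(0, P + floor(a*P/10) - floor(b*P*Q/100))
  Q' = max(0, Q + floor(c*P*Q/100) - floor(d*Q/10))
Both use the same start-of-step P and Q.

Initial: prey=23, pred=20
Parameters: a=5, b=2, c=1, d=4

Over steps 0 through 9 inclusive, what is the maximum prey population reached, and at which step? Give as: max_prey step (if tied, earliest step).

Answer: 90 8

Derivation:
Step 1: prey: 23+11-9=25; pred: 20+4-8=16
Step 2: prey: 25+12-8=29; pred: 16+4-6=14
Step 3: prey: 29+14-8=35; pred: 14+4-5=13
Step 4: prey: 35+17-9=43; pred: 13+4-5=12
Step 5: prey: 43+21-10=54; pred: 12+5-4=13
Step 6: prey: 54+27-14=67; pred: 13+7-5=15
Step 7: prey: 67+33-20=80; pred: 15+10-6=19
Step 8: prey: 80+40-30=90; pred: 19+15-7=27
Step 9: prey: 90+45-48=87; pred: 27+24-10=41
Max prey = 90 at step 8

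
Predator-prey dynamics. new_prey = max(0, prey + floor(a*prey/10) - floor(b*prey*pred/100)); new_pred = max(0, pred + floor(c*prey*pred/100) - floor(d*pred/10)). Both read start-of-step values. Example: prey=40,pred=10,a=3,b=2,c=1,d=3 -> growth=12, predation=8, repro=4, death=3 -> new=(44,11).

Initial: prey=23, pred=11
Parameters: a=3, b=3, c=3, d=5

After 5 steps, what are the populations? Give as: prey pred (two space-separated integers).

Step 1: prey: 23+6-7=22; pred: 11+7-5=13
Step 2: prey: 22+6-8=20; pred: 13+8-6=15
Step 3: prey: 20+6-9=17; pred: 15+9-7=17
Step 4: prey: 17+5-8=14; pred: 17+8-8=17
Step 5: prey: 14+4-7=11; pred: 17+7-8=16

Answer: 11 16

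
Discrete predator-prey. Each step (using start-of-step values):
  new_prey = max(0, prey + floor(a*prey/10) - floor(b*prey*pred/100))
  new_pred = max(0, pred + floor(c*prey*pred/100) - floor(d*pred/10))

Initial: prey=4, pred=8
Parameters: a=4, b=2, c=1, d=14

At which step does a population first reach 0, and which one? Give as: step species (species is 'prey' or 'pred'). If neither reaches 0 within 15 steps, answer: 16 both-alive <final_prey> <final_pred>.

Step 1: prey: 4+1-0=5; pred: 8+0-11=0
First extinction: pred at step 1

Answer: 1 pred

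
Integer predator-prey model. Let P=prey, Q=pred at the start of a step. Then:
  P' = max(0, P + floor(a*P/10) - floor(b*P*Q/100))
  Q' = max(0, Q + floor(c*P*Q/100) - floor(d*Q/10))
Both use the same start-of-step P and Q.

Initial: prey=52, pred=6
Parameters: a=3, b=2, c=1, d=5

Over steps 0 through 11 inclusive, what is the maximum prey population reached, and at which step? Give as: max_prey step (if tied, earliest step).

Step 1: prey: 52+15-6=61; pred: 6+3-3=6
Step 2: prey: 61+18-7=72; pred: 6+3-3=6
Step 3: prey: 72+21-8=85; pred: 6+4-3=7
Step 4: prey: 85+25-11=99; pred: 7+5-3=9
Step 5: prey: 99+29-17=111; pred: 9+8-4=13
Step 6: prey: 111+33-28=116; pred: 13+14-6=21
Step 7: prey: 116+34-48=102; pred: 21+24-10=35
Step 8: prey: 102+30-71=61; pred: 35+35-17=53
Step 9: prey: 61+18-64=15; pred: 53+32-26=59
Step 10: prey: 15+4-17=2; pred: 59+8-29=38
Step 11: prey: 2+0-1=1; pred: 38+0-19=19
Max prey = 116 at step 6

Answer: 116 6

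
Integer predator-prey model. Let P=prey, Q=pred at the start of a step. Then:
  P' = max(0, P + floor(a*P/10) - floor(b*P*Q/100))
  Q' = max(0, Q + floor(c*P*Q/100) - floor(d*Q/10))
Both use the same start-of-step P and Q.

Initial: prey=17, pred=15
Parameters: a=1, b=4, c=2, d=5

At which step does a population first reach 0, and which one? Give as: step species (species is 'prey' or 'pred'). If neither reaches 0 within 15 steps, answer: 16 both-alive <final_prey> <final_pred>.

Step 1: prey: 17+1-10=8; pred: 15+5-7=13
Step 2: prey: 8+0-4=4; pred: 13+2-6=9
Step 3: prey: 4+0-1=3; pred: 9+0-4=5
Step 4: prey: 3+0-0=3; pred: 5+0-2=3
Step 5: prey: 3+0-0=3; pred: 3+0-1=2
Step 6: prey: 3+0-0=3; pred: 2+0-1=1
Step 7: prey: 3+0-0=3; pred: 1+0-0=1
Steps 8-15: state stable at prey=3, pred=1 (no change)
No extinction within 15 steps

Answer: 16 both-alive 3 1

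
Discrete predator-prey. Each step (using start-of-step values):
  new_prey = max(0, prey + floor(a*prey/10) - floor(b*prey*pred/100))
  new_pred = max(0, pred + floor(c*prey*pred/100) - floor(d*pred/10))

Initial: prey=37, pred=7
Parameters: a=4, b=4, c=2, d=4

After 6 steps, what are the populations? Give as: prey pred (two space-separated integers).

Answer: 3 20

Derivation:
Step 1: prey: 37+14-10=41; pred: 7+5-2=10
Step 2: prey: 41+16-16=41; pred: 10+8-4=14
Step 3: prey: 41+16-22=35; pred: 14+11-5=20
Step 4: prey: 35+14-28=21; pred: 20+14-8=26
Step 5: prey: 21+8-21=8; pred: 26+10-10=26
Step 6: prey: 8+3-8=3; pred: 26+4-10=20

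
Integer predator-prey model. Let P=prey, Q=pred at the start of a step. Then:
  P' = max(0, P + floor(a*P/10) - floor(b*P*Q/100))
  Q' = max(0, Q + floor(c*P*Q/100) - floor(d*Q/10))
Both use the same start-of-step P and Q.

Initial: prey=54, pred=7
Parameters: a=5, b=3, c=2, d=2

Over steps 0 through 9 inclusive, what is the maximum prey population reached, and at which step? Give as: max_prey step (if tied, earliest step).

Step 1: prey: 54+27-11=70; pred: 7+7-1=13
Step 2: prey: 70+35-27=78; pred: 13+18-2=29
Step 3: prey: 78+39-67=50; pred: 29+45-5=69
Step 4: prey: 50+25-103=0; pred: 69+69-13=125
Step 5: prey: 0+0-0=0; pred: 125+0-25=100
Step 6: prey: 0+0-0=0; pred: 100+0-20=80
Step 7: prey: 0+0-0=0; pred: 80+0-16=64
Step 8: prey: 0+0-0=0; pred: 64+0-12=52
Step 9: prey: 0+0-0=0; pred: 52+0-10=42
Max prey = 78 at step 2

Answer: 78 2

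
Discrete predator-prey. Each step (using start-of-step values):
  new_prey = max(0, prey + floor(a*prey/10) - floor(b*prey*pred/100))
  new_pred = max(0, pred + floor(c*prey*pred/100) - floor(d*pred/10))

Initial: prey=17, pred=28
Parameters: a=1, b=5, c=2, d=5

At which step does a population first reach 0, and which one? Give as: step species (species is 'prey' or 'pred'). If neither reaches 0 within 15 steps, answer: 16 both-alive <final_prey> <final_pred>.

Step 1: prey: 17+1-23=0; pred: 28+9-14=23
First extinction: prey at step 1

Answer: 1 prey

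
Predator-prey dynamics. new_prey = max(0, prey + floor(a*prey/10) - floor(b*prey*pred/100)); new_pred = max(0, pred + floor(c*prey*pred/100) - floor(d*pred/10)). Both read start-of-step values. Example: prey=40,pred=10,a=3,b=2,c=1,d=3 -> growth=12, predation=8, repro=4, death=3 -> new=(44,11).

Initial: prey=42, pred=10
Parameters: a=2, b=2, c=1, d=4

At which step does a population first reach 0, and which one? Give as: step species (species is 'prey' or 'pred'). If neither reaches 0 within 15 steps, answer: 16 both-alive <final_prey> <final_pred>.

Answer: 16 both-alive 42 10

Derivation:
Step 1: prey: 42+8-8=42; pred: 10+4-4=10
Steps 2-15: state stable at prey=42, pred=10 (no change)
No extinction within 15 steps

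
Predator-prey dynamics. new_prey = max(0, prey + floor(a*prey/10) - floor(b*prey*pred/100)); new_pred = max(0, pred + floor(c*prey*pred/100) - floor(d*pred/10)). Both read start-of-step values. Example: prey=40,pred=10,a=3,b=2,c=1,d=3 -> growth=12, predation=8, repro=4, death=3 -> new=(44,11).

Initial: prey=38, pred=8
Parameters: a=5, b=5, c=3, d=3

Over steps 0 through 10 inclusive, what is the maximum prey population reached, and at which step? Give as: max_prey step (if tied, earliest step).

Answer: 42 1

Derivation:
Step 1: prey: 38+19-15=42; pred: 8+9-2=15
Step 2: prey: 42+21-31=32; pred: 15+18-4=29
Step 3: prey: 32+16-46=2; pred: 29+27-8=48
Step 4: prey: 2+1-4=0; pred: 48+2-14=36
Step 5: prey: 0+0-0=0; pred: 36+0-10=26
Step 6: prey: 0+0-0=0; pred: 26+0-7=19
Step 7: prey: 0+0-0=0; pred: 19+0-5=14
Step 8: prey: 0+0-0=0; pred: 14+0-4=10
Step 9: prey: 0+0-0=0; pred: 10+0-3=7
Step 10: prey: 0+0-0=0; pred: 7+0-2=5
Max prey = 42 at step 1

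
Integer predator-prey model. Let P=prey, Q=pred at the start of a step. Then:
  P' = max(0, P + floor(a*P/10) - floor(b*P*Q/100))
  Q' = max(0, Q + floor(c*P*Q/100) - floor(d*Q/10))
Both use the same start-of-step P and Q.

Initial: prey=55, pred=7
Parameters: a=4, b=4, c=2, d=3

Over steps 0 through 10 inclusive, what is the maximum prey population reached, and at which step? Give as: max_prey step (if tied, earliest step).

Step 1: prey: 55+22-15=62; pred: 7+7-2=12
Step 2: prey: 62+24-29=57; pred: 12+14-3=23
Step 3: prey: 57+22-52=27; pred: 23+26-6=43
Step 4: prey: 27+10-46=0; pred: 43+23-12=54
Step 5: prey: 0+0-0=0; pred: 54+0-16=38
Step 6: prey: 0+0-0=0; pred: 38+0-11=27
Step 7: prey: 0+0-0=0; pred: 27+0-8=19
Step 8: prey: 0+0-0=0; pred: 19+0-5=14
Step 9: prey: 0+0-0=0; pred: 14+0-4=10
Step 10: prey: 0+0-0=0; pred: 10+0-3=7
Max prey = 62 at step 1

Answer: 62 1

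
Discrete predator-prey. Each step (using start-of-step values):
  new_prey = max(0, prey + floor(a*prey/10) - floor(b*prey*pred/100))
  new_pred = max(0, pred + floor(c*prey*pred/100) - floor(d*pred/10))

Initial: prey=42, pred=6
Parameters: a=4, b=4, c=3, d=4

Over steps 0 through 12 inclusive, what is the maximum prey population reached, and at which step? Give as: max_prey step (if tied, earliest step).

Step 1: prey: 42+16-10=48; pred: 6+7-2=11
Step 2: prey: 48+19-21=46; pred: 11+15-4=22
Step 3: prey: 46+18-40=24; pred: 22+30-8=44
Step 4: prey: 24+9-42=0; pred: 44+31-17=58
Step 5: prey: 0+0-0=0; pred: 58+0-23=35
Step 6: prey: 0+0-0=0; pred: 35+0-14=21
Step 7: prey: 0+0-0=0; pred: 21+0-8=13
Step 8: prey: 0+0-0=0; pred: 13+0-5=8
Step 9: prey: 0+0-0=0; pred: 8+0-3=5
Step 10: prey: 0+0-0=0; pred: 5+0-2=3
Step 11: prey: 0+0-0=0; pred: 3+0-1=2
Step 12: prey: 0+0-0=0; pred: 2+0-0=2
Max prey = 48 at step 1

Answer: 48 1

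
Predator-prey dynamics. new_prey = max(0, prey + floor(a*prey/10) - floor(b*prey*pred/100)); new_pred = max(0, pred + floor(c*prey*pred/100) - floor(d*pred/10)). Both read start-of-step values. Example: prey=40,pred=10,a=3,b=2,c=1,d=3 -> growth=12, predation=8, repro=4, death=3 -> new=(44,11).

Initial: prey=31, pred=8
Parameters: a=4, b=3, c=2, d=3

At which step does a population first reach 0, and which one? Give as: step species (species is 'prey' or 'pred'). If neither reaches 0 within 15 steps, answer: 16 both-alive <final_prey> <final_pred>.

Answer: 16 both-alive 1 3

Derivation:
Step 1: prey: 31+12-7=36; pred: 8+4-2=10
Step 2: prey: 36+14-10=40; pred: 10+7-3=14
Step 3: prey: 40+16-16=40; pred: 14+11-4=21
Step 4: prey: 40+16-25=31; pred: 21+16-6=31
Step 5: prey: 31+12-28=15; pred: 31+19-9=41
Step 6: prey: 15+6-18=3; pred: 41+12-12=41
Step 7: prey: 3+1-3=1; pred: 41+2-12=31
Step 8: prey: 1+0-0=1; pred: 31+0-9=22
Step 9: prey: 1+0-0=1; pred: 22+0-6=16
Step 10: prey: 1+0-0=1; pred: 16+0-4=12
Step 11: prey: 1+0-0=1; pred: 12+0-3=9
Step 12: prey: 1+0-0=1; pred: 9+0-2=7
Step 13: prey: 1+0-0=1; pred: 7+0-2=5
Step 14: prey: 1+0-0=1; pred: 5+0-1=4
Step 15: prey: 1+0-0=1; pred: 4+0-1=3
No extinction within 15 steps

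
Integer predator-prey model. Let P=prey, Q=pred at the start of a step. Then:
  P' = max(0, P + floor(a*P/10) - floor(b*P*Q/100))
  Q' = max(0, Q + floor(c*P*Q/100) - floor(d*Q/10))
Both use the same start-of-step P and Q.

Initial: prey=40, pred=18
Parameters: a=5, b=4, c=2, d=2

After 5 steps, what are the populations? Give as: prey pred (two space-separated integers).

Answer: 0 28

Derivation:
Step 1: prey: 40+20-28=32; pred: 18+14-3=29
Step 2: prey: 32+16-37=11; pred: 29+18-5=42
Step 3: prey: 11+5-18=0; pred: 42+9-8=43
Step 4: prey: 0+0-0=0; pred: 43+0-8=35
Step 5: prey: 0+0-0=0; pred: 35+0-7=28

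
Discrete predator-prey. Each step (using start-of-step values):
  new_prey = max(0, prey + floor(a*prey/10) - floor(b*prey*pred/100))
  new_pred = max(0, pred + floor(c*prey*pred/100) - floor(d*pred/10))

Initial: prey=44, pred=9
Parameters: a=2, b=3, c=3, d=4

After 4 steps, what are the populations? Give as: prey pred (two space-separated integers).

Step 1: prey: 44+8-11=41; pred: 9+11-3=17
Step 2: prey: 41+8-20=29; pred: 17+20-6=31
Step 3: prey: 29+5-26=8; pred: 31+26-12=45
Step 4: prey: 8+1-10=0; pred: 45+10-18=37

Answer: 0 37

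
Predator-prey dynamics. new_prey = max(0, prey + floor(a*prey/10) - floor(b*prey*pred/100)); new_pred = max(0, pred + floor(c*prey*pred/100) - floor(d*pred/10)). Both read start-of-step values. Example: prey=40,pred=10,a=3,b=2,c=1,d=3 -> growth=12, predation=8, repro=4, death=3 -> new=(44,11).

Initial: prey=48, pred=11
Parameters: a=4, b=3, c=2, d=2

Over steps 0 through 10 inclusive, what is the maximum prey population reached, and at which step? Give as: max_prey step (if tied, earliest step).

Answer: 52 1

Derivation:
Step 1: prey: 48+19-15=52; pred: 11+10-2=19
Step 2: prey: 52+20-29=43; pred: 19+19-3=35
Step 3: prey: 43+17-45=15; pred: 35+30-7=58
Step 4: prey: 15+6-26=0; pred: 58+17-11=64
Step 5: prey: 0+0-0=0; pred: 64+0-12=52
Step 6: prey: 0+0-0=0; pred: 52+0-10=42
Step 7: prey: 0+0-0=0; pred: 42+0-8=34
Step 8: prey: 0+0-0=0; pred: 34+0-6=28
Step 9: prey: 0+0-0=0; pred: 28+0-5=23
Step 10: prey: 0+0-0=0; pred: 23+0-4=19
Max prey = 52 at step 1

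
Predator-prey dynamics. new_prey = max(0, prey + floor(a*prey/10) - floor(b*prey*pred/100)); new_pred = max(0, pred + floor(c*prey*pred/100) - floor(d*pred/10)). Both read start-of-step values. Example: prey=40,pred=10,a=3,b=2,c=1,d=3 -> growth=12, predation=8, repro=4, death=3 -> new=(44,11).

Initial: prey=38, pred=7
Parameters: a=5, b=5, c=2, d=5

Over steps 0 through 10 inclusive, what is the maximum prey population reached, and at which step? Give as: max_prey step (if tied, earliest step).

Answer: 47 2

Derivation:
Step 1: prey: 38+19-13=44; pred: 7+5-3=9
Step 2: prey: 44+22-19=47; pred: 9+7-4=12
Step 3: prey: 47+23-28=42; pred: 12+11-6=17
Step 4: prey: 42+21-35=28; pred: 17+14-8=23
Step 5: prey: 28+14-32=10; pred: 23+12-11=24
Step 6: prey: 10+5-12=3; pred: 24+4-12=16
Step 7: prey: 3+1-2=2; pred: 16+0-8=8
Step 8: prey: 2+1-0=3; pred: 8+0-4=4
Step 9: prey: 3+1-0=4; pred: 4+0-2=2
Step 10: prey: 4+2-0=6; pred: 2+0-1=1
Max prey = 47 at step 2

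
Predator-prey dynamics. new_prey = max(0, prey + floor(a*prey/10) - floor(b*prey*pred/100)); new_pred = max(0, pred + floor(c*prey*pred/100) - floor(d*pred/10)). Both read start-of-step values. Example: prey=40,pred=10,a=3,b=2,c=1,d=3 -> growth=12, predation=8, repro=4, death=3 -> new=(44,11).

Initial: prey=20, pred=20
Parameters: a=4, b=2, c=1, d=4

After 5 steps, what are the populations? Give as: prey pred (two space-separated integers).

Step 1: prey: 20+8-8=20; pred: 20+4-8=16
Step 2: prey: 20+8-6=22; pred: 16+3-6=13
Step 3: prey: 22+8-5=25; pred: 13+2-5=10
Step 4: prey: 25+10-5=30; pred: 10+2-4=8
Step 5: prey: 30+12-4=38; pred: 8+2-3=7

Answer: 38 7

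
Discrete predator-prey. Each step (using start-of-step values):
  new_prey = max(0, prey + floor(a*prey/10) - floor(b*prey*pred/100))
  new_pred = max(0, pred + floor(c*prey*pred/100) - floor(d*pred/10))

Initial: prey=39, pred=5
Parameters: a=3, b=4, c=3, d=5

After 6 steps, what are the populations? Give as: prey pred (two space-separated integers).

Step 1: prey: 39+11-7=43; pred: 5+5-2=8
Step 2: prey: 43+12-13=42; pred: 8+10-4=14
Step 3: prey: 42+12-23=31; pred: 14+17-7=24
Step 4: prey: 31+9-29=11; pred: 24+22-12=34
Step 5: prey: 11+3-14=0; pred: 34+11-17=28
Step 6: prey: 0+0-0=0; pred: 28+0-14=14

Answer: 0 14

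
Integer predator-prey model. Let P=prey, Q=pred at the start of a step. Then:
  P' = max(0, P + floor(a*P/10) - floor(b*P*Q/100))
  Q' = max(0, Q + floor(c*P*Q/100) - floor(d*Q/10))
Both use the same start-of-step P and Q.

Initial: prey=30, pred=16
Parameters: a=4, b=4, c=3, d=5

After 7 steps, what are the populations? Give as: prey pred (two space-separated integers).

Step 1: prey: 30+12-19=23; pred: 16+14-8=22
Step 2: prey: 23+9-20=12; pred: 22+15-11=26
Step 3: prey: 12+4-12=4; pred: 26+9-13=22
Step 4: prey: 4+1-3=2; pred: 22+2-11=13
Step 5: prey: 2+0-1=1; pred: 13+0-6=7
Step 6: prey: 1+0-0=1; pred: 7+0-3=4
Step 7: prey: 1+0-0=1; pred: 4+0-2=2

Answer: 1 2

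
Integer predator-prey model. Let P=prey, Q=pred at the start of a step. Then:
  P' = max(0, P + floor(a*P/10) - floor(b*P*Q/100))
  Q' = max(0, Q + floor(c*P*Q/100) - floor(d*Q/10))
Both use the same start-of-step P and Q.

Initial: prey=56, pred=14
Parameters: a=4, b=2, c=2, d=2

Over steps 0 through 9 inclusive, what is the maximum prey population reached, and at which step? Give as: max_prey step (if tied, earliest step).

Answer: 63 1

Derivation:
Step 1: prey: 56+22-15=63; pred: 14+15-2=27
Step 2: prey: 63+25-34=54; pred: 27+34-5=56
Step 3: prey: 54+21-60=15; pred: 56+60-11=105
Step 4: prey: 15+6-31=0; pred: 105+31-21=115
Step 5: prey: 0+0-0=0; pred: 115+0-23=92
Step 6: prey: 0+0-0=0; pred: 92+0-18=74
Step 7: prey: 0+0-0=0; pred: 74+0-14=60
Step 8: prey: 0+0-0=0; pred: 60+0-12=48
Step 9: prey: 0+0-0=0; pred: 48+0-9=39
Max prey = 63 at step 1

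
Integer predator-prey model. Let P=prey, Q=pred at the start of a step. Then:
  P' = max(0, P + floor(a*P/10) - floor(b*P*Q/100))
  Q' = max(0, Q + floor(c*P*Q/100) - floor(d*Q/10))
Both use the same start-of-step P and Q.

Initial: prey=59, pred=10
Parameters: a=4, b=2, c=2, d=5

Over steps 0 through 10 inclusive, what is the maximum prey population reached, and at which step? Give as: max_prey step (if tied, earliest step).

Step 1: prey: 59+23-11=71; pred: 10+11-5=16
Step 2: prey: 71+28-22=77; pred: 16+22-8=30
Step 3: prey: 77+30-46=61; pred: 30+46-15=61
Step 4: prey: 61+24-74=11; pred: 61+74-30=105
Step 5: prey: 11+4-23=0; pred: 105+23-52=76
Step 6: prey: 0+0-0=0; pred: 76+0-38=38
Step 7: prey: 0+0-0=0; pred: 38+0-19=19
Step 8: prey: 0+0-0=0; pred: 19+0-9=10
Step 9: prey: 0+0-0=0; pred: 10+0-5=5
Step 10: prey: 0+0-0=0; pred: 5+0-2=3
Max prey = 77 at step 2

Answer: 77 2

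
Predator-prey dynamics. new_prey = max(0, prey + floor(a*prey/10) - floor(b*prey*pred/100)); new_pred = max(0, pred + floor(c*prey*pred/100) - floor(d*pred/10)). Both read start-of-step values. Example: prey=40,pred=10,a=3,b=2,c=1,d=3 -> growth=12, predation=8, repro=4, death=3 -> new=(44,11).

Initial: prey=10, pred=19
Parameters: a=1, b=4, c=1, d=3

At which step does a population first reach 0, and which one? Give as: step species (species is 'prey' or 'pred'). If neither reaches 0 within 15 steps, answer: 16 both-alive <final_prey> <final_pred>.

Answer: 16 both-alive 2 3

Derivation:
Step 1: prey: 10+1-7=4; pred: 19+1-5=15
Step 2: prey: 4+0-2=2; pred: 15+0-4=11
Step 3: prey: 2+0-0=2; pred: 11+0-3=8
Step 4: prey: 2+0-0=2; pred: 8+0-2=6
Step 5: prey: 2+0-0=2; pred: 6+0-1=5
Step 6: prey: 2+0-0=2; pred: 5+0-1=4
Step 7: prey: 2+0-0=2; pred: 4+0-1=3
Step 8: prey: 2+0-0=2; pred: 3+0-0=3
Steps 9-15: state stable at prey=2, pred=3 (no change)
No extinction within 15 steps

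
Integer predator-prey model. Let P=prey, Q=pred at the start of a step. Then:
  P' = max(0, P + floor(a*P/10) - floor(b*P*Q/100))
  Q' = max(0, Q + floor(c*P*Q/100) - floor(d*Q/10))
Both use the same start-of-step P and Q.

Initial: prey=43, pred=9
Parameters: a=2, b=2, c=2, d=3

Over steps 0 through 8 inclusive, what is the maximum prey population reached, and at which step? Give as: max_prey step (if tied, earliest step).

Step 1: prey: 43+8-7=44; pred: 9+7-2=14
Step 2: prey: 44+8-12=40; pred: 14+12-4=22
Step 3: prey: 40+8-17=31; pred: 22+17-6=33
Step 4: prey: 31+6-20=17; pred: 33+20-9=44
Step 5: prey: 17+3-14=6; pred: 44+14-13=45
Step 6: prey: 6+1-5=2; pred: 45+5-13=37
Step 7: prey: 2+0-1=1; pred: 37+1-11=27
Step 8: prey: 1+0-0=1; pred: 27+0-8=19
Max prey = 44 at step 1

Answer: 44 1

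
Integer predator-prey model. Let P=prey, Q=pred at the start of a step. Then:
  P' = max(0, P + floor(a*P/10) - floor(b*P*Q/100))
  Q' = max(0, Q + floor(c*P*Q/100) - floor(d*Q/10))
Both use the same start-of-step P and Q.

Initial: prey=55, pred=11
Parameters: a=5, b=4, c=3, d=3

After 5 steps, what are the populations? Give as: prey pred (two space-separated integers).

Step 1: prey: 55+27-24=58; pred: 11+18-3=26
Step 2: prey: 58+29-60=27; pred: 26+45-7=64
Step 3: prey: 27+13-69=0; pred: 64+51-19=96
Step 4: prey: 0+0-0=0; pred: 96+0-28=68
Step 5: prey: 0+0-0=0; pred: 68+0-20=48

Answer: 0 48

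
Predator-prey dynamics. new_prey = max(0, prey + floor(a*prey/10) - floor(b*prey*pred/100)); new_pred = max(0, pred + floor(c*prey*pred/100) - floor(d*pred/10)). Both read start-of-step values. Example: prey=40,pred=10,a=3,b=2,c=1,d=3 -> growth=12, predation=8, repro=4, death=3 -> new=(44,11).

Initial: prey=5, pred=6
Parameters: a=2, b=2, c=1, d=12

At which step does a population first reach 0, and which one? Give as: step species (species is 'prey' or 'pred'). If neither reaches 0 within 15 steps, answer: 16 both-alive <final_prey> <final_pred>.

Answer: 1 pred

Derivation:
Step 1: prey: 5+1-0=6; pred: 6+0-7=0
First extinction: pred at step 1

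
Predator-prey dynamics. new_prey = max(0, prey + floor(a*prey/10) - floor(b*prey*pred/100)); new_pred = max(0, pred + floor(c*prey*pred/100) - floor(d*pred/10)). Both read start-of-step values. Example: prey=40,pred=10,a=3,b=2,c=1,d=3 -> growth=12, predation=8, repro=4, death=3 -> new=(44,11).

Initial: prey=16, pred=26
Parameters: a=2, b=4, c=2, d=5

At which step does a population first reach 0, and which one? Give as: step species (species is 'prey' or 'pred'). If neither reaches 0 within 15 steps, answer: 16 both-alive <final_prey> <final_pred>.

Answer: 16 both-alive 1 1

Derivation:
Step 1: prey: 16+3-16=3; pred: 26+8-13=21
Step 2: prey: 3+0-2=1; pred: 21+1-10=12
Step 3: prey: 1+0-0=1; pred: 12+0-6=6
Step 4: prey: 1+0-0=1; pred: 6+0-3=3
Step 5: prey: 1+0-0=1; pred: 3+0-1=2
Step 6: prey: 1+0-0=1; pred: 2+0-1=1
Step 7: prey: 1+0-0=1; pred: 1+0-0=1
Steps 8-15: state stable at prey=1, pred=1 (no change)
No extinction within 15 steps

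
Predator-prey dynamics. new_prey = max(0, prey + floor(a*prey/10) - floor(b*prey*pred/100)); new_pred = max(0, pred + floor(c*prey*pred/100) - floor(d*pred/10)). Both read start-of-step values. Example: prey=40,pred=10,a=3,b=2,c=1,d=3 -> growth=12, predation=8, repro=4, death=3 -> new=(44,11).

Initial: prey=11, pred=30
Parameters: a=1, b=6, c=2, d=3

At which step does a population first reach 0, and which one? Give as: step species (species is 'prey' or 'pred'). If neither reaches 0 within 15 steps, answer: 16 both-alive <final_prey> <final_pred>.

Step 1: prey: 11+1-19=0; pred: 30+6-9=27
First extinction: prey at step 1

Answer: 1 prey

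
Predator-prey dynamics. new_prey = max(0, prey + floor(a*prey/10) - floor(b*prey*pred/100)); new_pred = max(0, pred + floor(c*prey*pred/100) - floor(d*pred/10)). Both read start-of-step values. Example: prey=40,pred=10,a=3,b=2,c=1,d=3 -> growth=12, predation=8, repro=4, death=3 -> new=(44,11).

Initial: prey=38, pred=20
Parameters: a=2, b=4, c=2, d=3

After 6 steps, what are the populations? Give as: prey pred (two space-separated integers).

Step 1: prey: 38+7-30=15; pred: 20+15-6=29
Step 2: prey: 15+3-17=1; pred: 29+8-8=29
Step 3: prey: 1+0-1=0; pred: 29+0-8=21
Step 4: prey: 0+0-0=0; pred: 21+0-6=15
Step 5: prey: 0+0-0=0; pred: 15+0-4=11
Step 6: prey: 0+0-0=0; pred: 11+0-3=8

Answer: 0 8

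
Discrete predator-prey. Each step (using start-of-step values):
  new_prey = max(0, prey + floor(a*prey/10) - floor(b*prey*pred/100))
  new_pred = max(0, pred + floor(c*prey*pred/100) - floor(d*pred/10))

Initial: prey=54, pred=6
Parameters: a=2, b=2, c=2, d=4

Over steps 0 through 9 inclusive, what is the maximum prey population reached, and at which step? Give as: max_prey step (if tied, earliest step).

Answer: 58 1

Derivation:
Step 1: prey: 54+10-6=58; pred: 6+6-2=10
Step 2: prey: 58+11-11=58; pred: 10+11-4=17
Step 3: prey: 58+11-19=50; pred: 17+19-6=30
Step 4: prey: 50+10-30=30; pred: 30+30-12=48
Step 5: prey: 30+6-28=8; pred: 48+28-19=57
Step 6: prey: 8+1-9=0; pred: 57+9-22=44
Step 7: prey: 0+0-0=0; pred: 44+0-17=27
Step 8: prey: 0+0-0=0; pred: 27+0-10=17
Step 9: prey: 0+0-0=0; pred: 17+0-6=11
Max prey = 58 at step 1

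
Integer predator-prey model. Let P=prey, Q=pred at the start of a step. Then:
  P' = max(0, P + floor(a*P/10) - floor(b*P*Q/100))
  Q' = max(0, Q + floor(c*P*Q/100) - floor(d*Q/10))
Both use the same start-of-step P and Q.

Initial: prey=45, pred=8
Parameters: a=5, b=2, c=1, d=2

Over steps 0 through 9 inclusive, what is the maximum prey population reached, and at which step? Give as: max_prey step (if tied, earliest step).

Answer: 102 4

Derivation:
Step 1: prey: 45+22-7=60; pred: 8+3-1=10
Step 2: prey: 60+30-12=78; pred: 10+6-2=14
Step 3: prey: 78+39-21=96; pred: 14+10-2=22
Step 4: prey: 96+48-42=102; pred: 22+21-4=39
Step 5: prey: 102+51-79=74; pred: 39+39-7=71
Step 6: prey: 74+37-105=6; pred: 71+52-14=109
Step 7: prey: 6+3-13=0; pred: 109+6-21=94
Step 8: prey: 0+0-0=0; pred: 94+0-18=76
Step 9: prey: 0+0-0=0; pred: 76+0-15=61
Max prey = 102 at step 4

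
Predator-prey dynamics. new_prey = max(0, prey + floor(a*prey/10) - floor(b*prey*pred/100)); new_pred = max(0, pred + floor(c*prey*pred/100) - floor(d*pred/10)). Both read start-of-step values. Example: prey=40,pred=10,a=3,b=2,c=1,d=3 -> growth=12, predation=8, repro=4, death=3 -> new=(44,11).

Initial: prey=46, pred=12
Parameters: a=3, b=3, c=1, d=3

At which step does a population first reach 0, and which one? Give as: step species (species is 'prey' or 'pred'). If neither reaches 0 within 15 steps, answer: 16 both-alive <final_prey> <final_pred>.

Answer: 16 both-alive 24 6

Derivation:
Step 1: prey: 46+13-16=43; pred: 12+5-3=14
Step 2: prey: 43+12-18=37; pred: 14+6-4=16
Step 3: prey: 37+11-17=31; pred: 16+5-4=17
Step 4: prey: 31+9-15=25; pred: 17+5-5=17
Step 5: prey: 25+7-12=20; pred: 17+4-5=16
Step 6: prey: 20+6-9=17; pred: 16+3-4=15
Step 7: prey: 17+5-7=15; pred: 15+2-4=13
Step 8: prey: 15+4-5=14; pred: 13+1-3=11
Step 9: prey: 14+4-4=14; pred: 11+1-3=9
Step 10: prey: 14+4-3=15; pred: 9+1-2=8
Step 11: prey: 15+4-3=16; pred: 8+1-2=7
Step 12: prey: 16+4-3=17; pred: 7+1-2=6
Step 13: prey: 17+5-3=19; pred: 6+1-1=6
Step 14: prey: 19+5-3=21; pred: 6+1-1=6
Step 15: prey: 21+6-3=24; pred: 6+1-1=6
No extinction within 15 steps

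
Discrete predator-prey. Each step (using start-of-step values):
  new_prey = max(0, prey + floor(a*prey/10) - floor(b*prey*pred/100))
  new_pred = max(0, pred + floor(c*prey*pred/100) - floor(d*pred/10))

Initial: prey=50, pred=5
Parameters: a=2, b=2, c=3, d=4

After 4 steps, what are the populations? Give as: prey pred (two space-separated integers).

Step 1: prey: 50+10-5=55; pred: 5+7-2=10
Step 2: prey: 55+11-11=55; pred: 10+16-4=22
Step 3: prey: 55+11-24=42; pred: 22+36-8=50
Step 4: prey: 42+8-42=8; pred: 50+63-20=93

Answer: 8 93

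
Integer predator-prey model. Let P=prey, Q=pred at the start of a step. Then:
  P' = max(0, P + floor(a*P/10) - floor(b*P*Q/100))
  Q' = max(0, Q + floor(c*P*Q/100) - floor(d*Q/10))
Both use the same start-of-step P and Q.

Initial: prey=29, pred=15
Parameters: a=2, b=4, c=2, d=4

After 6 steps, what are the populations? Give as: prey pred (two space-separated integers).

Step 1: prey: 29+5-17=17; pred: 15+8-6=17
Step 2: prey: 17+3-11=9; pred: 17+5-6=16
Step 3: prey: 9+1-5=5; pred: 16+2-6=12
Step 4: prey: 5+1-2=4; pred: 12+1-4=9
Step 5: prey: 4+0-1=3; pred: 9+0-3=6
Step 6: prey: 3+0-0=3; pred: 6+0-2=4

Answer: 3 4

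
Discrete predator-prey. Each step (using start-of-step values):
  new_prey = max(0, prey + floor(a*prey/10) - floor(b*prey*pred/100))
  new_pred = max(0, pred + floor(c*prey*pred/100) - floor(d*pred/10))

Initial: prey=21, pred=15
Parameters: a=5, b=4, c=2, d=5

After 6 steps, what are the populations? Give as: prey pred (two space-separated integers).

Answer: 30 7

Derivation:
Step 1: prey: 21+10-12=19; pred: 15+6-7=14
Step 2: prey: 19+9-10=18; pred: 14+5-7=12
Step 3: prey: 18+9-8=19; pred: 12+4-6=10
Step 4: prey: 19+9-7=21; pred: 10+3-5=8
Step 5: prey: 21+10-6=25; pred: 8+3-4=7
Step 6: prey: 25+12-7=30; pred: 7+3-3=7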